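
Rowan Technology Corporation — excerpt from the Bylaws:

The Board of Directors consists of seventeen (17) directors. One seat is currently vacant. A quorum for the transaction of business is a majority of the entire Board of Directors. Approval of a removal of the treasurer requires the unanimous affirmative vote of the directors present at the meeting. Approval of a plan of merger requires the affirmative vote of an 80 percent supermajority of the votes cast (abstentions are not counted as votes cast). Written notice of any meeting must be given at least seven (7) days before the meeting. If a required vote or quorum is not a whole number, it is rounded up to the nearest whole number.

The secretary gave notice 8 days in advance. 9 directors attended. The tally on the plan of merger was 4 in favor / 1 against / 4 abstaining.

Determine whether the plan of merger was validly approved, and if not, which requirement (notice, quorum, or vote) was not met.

Valid — all requirements satisfied.

Notice: 8 days given; 7 required (8 ≥ 7). Satisfied.
Quorum: 9 present; quorum is 9. Satisfied.
Vote: the plan of merger requires four-fifths of the votes cast (9 present − 4 abstaining = 5). 4/5 of 5 = 4, so 4 affirmative votes are needed; 4 voted in favor. Satisfied.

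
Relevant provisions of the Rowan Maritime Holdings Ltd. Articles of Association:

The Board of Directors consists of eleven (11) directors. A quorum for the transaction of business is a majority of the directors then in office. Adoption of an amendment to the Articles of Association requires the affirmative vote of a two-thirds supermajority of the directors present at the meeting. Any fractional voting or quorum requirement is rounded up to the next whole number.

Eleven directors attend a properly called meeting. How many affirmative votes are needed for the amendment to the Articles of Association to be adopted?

The amendment to the Articles of Association requires two-thirds of the directors present (11).
2/3 of 11 = 7.33, rounded up to 8.

8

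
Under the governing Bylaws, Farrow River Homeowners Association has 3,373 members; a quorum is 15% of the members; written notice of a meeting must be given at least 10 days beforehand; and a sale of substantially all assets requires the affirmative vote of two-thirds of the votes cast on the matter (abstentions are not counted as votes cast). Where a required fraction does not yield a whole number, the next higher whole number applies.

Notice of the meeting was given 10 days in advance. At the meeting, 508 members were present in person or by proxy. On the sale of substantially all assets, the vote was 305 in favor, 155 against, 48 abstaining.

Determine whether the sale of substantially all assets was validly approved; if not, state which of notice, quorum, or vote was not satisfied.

Invalid — vote requirement not satisfied.

Notice: 10 days given; 10 required. Satisfied.
Quorum: 15% of 3,373 = 505.95, rounded up to 506; 508 present. Satisfied.
Vote: requires two-thirds of the votes cast (508 − 48 abstaining = 460); 2/3 of 460 = 306.67, rounded up to 307, so 307 needed; 305 in favor. Not satisfied.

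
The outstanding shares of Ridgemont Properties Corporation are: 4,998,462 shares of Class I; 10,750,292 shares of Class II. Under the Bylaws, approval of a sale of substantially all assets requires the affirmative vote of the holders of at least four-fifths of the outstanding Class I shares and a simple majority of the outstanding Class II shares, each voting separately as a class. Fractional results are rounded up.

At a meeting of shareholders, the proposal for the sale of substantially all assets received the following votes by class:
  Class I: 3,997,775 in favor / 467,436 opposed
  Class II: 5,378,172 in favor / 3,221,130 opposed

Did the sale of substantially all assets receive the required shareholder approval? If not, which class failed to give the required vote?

Class I: 4/5 of 4998462 = 3998769.60, rounded up to 3998770; 3,998,770 required, 3,997,775 in favor — not approved.
Class II: a majority of 10750292 is 5375147; 5,375,147 required, 5,378,172 in favor — approved.

Not approved — the Class I shares did not give the required vote.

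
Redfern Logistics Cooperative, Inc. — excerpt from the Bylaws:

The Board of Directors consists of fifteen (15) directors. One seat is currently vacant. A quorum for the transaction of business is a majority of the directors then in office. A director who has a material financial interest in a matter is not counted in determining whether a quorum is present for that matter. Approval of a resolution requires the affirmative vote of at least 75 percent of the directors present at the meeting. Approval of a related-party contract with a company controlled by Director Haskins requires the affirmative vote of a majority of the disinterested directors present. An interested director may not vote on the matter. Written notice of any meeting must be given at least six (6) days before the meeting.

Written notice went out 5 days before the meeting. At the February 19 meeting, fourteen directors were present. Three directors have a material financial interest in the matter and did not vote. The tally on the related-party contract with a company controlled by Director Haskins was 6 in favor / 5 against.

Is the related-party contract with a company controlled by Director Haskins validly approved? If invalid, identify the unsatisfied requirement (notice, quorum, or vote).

Invalid — notice requirement not satisfied.

Notice: 5 days given; 6 required (5 < 6). Not satisfied.
Quorum: 14 present, but the 3 interested directors do not count, leaving 11. Quorum is 8. Satisfied.
Vote: the related-party contract with a company controlled by Director Haskins requires a majority of the disinterested directors present (14 − 3 = 11). A majority of 11 is 6, so 6 affirmative votes are needed; 6 voted in favor. Satisfied.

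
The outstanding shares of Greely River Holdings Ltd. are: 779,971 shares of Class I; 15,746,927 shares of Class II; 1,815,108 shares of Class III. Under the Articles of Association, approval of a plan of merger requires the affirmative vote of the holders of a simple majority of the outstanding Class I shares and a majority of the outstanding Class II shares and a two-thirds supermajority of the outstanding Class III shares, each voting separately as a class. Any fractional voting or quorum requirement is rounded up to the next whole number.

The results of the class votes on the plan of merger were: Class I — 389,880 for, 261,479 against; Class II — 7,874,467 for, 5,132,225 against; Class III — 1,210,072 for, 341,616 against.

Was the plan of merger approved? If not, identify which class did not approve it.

Class I: a majority of 779971 is 389986; 389,986 required, 389,880 in favor — not approved.
Class II: a majority of 15746927 is 7873464; 7,873,464 required, 7,874,467 in favor — approved.
Class III: 2/3 of 1815108 = 1210072; 1,210,072 required, 1,210,072 in favor — approved.

Not approved — the Class I shares did not give the required vote.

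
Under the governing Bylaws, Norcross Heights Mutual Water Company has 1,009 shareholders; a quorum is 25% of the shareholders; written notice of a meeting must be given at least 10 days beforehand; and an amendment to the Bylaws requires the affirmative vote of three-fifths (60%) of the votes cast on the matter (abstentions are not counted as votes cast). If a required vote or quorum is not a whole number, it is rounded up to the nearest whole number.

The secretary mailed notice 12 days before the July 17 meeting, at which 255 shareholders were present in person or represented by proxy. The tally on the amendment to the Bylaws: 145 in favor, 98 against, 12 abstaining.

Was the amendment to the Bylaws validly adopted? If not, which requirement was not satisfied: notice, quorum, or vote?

Notice: 12 days given; 10 required. Satisfied.
Quorum: 25% of 1,009 = 252.25, rounded up to 253; 255 present. Satisfied.
Vote: requires three-fifths of the votes cast (255 − 12 abstaining = 243); 3/5 of 243 = 145.80, rounded up to 146, so 146 needed; 145 in favor. Not satisfied.

Invalid — vote requirement not satisfied.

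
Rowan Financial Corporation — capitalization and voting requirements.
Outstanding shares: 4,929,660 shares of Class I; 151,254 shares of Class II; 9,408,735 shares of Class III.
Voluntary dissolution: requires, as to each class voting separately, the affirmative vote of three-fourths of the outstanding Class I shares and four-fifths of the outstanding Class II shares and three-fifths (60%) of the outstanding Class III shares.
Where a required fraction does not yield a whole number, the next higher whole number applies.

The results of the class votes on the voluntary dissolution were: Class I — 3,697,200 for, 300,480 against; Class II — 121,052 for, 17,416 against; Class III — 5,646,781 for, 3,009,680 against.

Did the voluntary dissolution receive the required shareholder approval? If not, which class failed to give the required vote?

Class I: 3/4 of 4929660 = 3697245; 3,697,245 required, 3,697,200 in favor — not approved.
Class II: 4/5 of 151254 = 121003.20, rounded up to 121004; 121,004 required, 121,052 in favor — approved.
Class III: 3/5 of 9408735 = 5645241; 5,645,241 required, 5,646,781 in favor — approved.

Not approved — the Class I shares did not give the required vote.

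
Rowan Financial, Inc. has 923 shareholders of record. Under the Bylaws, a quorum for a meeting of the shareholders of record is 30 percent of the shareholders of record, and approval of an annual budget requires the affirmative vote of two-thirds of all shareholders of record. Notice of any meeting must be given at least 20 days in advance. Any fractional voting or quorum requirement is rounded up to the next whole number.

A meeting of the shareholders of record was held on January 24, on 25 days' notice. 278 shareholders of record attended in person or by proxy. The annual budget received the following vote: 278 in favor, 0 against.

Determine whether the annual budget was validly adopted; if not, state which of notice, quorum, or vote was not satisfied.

Notice: 25 days given; 20 required. Satisfied.
Quorum: 30% of 923 = 276.90, rounded up to 277; 278 present. Satisfied.
Vote: requires two-thirds of all shareholders of record (923); 2/3 of 923 = 615.33, rounded up to 616, so 616 needed; 278 in favor. Not satisfied.

Invalid — vote requirement not satisfied.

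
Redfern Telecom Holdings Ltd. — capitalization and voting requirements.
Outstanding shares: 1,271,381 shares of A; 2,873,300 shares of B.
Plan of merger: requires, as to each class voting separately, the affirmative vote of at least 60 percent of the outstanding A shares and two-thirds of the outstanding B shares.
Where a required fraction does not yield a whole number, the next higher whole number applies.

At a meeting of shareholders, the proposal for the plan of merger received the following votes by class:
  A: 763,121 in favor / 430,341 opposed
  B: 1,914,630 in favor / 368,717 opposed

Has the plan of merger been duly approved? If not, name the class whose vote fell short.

A: 3/5 of 1271381 = 762828.60, rounded up to 762829; 762,829 required, 763,121 in favor — approved.
B: 2/3 of 2873300 = 1915533.33, rounded up to 1915534; 1,915,534 required, 1,914,630 in favor — not approved.

Not approved — the B shares did not give the required vote.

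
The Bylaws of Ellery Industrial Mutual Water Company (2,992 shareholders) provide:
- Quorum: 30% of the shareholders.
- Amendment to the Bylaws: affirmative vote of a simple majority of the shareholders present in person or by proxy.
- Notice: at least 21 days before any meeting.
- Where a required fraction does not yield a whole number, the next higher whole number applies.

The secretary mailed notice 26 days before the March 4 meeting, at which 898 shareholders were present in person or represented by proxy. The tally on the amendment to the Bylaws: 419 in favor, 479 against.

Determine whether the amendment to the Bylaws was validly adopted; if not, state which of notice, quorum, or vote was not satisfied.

Invalid — vote requirement not satisfied.

Notice: 26 days given; 21 required. Satisfied.
Quorum: 30% of 2,992 = 897.60, rounded up to 898; 898 present. Satisfied.
Vote: requires a majority of those present (898); a majority of 898 is 450, so 450 needed; 419 in favor. Not satisfied.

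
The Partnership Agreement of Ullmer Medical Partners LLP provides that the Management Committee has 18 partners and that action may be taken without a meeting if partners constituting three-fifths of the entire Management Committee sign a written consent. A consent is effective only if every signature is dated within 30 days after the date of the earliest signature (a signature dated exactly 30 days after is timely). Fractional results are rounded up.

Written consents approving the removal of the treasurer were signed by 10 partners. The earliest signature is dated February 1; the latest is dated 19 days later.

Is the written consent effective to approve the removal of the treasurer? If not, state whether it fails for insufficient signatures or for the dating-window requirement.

Signatures required: three-fifths of 18 — 3/5 of 18 = 10.80, rounded up to 11, so 11 needed; 10 signed. Insufficient.
Dating window: the latest signature is 19 days after the earliest; the limit is 30 days. Within the window.

Not effective — insufficient signatures.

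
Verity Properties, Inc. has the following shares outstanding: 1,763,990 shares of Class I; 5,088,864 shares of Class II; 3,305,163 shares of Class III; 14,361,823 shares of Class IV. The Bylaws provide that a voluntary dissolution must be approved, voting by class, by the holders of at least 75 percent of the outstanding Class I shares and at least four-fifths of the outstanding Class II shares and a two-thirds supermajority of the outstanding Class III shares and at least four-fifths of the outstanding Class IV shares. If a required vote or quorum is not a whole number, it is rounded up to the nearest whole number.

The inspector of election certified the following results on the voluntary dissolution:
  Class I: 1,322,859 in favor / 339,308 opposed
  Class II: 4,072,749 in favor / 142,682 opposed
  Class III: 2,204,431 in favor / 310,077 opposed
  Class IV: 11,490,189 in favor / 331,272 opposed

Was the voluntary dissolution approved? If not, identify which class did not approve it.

Class I: 3/4 of 1763990 = 1322992.50, rounded up to 1322993; 1,322,993 required, 1,322,859 in favor — not approved.
Class II: 4/5 of 5088864 = 4071091.20, rounded up to 4071092; 4,071,092 required, 4,072,749 in favor — approved.
Class III: 2/3 of 3305163 = 2203442; 2,203,442 required, 2,204,431 in favor — approved.
Class IV: 4/5 of 14361823 = 11489458.40, rounded up to 11489459; 11,489,459 required, 11,490,189 in favor — approved.

Not approved — the Class I shares did not give the required vote.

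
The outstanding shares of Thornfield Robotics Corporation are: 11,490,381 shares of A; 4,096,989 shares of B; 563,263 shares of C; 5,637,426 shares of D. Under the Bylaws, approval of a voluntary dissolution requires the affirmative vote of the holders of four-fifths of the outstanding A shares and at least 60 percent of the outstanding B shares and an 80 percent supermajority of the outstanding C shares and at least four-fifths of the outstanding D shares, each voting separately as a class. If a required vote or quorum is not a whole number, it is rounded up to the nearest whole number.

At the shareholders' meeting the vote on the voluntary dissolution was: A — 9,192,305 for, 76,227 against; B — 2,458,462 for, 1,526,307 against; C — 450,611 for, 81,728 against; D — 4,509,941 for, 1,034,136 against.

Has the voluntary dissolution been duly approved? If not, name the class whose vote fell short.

A: 4/5 of 11490381 = 9192304.80, rounded up to 9192305; 9,192,305 required, 9,192,305 in favor — approved.
B: 3/5 of 4096989 = 2458193.40, rounded up to 2458194; 2,458,194 required, 2,458,462 in favor — approved.
C: 4/5 of 563263 = 450610.40, rounded up to 450611; 450,611 required, 450,611 in favor — approved.
D: 4/5 of 5637426 = 4509940.80, rounded up to 4509941; 4,509,941 required, 4,509,941 in favor — approved.

Approved — every class gave the required vote.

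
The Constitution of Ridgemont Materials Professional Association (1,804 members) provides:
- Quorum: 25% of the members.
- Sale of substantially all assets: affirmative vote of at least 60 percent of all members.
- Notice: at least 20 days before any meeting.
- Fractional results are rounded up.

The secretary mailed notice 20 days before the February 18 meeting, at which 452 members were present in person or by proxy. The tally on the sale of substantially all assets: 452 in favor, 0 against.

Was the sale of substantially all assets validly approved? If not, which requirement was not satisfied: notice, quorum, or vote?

Notice: 20 days given; 20 required. Satisfied.
Quorum: 25% of 1,804 = 451; 452 present. Satisfied.
Vote: requires three-fifths of all members (1,804); 3/5 of 1804 = 1082.40, rounded up to 1083, so 1,083 needed; 452 in favor. Not satisfied.

Invalid — vote requirement not satisfied.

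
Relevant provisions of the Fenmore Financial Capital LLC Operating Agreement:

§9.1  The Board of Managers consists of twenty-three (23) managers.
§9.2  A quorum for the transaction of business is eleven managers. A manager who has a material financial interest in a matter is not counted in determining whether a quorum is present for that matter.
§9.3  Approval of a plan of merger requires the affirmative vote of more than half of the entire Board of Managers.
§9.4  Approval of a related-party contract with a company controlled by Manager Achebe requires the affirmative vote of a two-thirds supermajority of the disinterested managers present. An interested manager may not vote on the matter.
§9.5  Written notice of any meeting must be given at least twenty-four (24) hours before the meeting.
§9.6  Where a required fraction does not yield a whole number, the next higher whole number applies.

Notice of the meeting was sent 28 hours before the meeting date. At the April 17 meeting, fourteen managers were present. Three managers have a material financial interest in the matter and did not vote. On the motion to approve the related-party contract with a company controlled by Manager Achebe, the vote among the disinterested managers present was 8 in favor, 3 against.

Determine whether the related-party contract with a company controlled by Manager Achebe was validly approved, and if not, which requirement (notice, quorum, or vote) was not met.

Valid — all requirements satisfied.

Notice: 28 hours given; 24 required (28 ≥ 24). Satisfied.
Quorum: 14 present, but the 3 interested managers do not count, leaving 11. Quorum is 11. Satisfied.
Vote: the related-party contract with a company controlled by Manager Achebe requires two-thirds of the disinterested managers present (14 − 3 = 11). 2/3 of 11 = 7.33, rounded up to 8, so 8 affirmative votes are needed; 8 voted in favor. Satisfied.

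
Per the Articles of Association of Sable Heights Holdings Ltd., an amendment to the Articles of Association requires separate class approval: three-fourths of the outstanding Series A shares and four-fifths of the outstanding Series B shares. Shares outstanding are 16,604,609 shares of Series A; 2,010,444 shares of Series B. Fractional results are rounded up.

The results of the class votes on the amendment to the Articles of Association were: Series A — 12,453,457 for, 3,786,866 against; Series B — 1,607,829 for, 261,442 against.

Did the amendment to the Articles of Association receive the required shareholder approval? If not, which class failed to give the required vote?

Not approved — the Series B shares did not give the required vote.

Series A: 3/4 of 16604609 = 12453456.75, rounded up to 12453457; 12,453,457 required, 12,453,457 in favor — approved.
Series B: 4/5 of 2010444 = 1608355.20, rounded up to 1608356; 1,608,356 required, 1,607,829 in favor — not approved.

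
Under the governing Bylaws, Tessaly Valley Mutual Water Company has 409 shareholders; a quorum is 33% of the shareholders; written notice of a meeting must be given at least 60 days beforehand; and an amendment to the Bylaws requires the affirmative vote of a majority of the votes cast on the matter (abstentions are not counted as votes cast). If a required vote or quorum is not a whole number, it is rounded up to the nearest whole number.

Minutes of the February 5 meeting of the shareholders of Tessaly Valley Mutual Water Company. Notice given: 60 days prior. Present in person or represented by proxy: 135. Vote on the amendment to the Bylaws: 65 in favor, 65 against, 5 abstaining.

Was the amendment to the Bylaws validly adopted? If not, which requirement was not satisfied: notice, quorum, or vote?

Invalid — vote requirement not satisfied.

Notice: 60 days given; 60 required. Satisfied.
Quorum: 33% of 409 = 134.97, rounded up to 135; 135 present. Satisfied.
Vote: requires a majority of the votes cast (135 − 5 abstaining = 130); a majority of 130 is 66, so 66 needed; 65 in favor. Not satisfied.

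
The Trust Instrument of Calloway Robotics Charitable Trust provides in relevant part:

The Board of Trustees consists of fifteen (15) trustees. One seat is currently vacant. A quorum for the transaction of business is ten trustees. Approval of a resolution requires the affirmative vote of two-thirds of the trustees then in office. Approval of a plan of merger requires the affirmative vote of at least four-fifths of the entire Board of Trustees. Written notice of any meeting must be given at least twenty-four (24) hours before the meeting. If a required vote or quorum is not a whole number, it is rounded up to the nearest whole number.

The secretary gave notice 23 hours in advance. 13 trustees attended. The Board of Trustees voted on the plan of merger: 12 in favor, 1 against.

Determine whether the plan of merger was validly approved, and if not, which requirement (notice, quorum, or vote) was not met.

Notice: 23 hours given; 24 required (23 < 24). Not satisfied.
Quorum: 13 present; quorum is 10. Satisfied.
Vote: the plan of merger requires four-fifths of the entire Board of Trustees (15). 4/5 of 15 = 12, so 12 affirmative votes are needed; 12 voted in favor. Satisfied.

Invalid — notice requirement not satisfied.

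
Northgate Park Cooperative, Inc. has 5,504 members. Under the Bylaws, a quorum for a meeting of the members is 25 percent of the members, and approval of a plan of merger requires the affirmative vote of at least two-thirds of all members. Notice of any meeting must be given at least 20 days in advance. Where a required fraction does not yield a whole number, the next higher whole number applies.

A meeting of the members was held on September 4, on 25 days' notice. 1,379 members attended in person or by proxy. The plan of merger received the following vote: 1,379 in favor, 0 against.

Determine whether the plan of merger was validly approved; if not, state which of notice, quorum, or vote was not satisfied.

Notice: 25 days given; 20 required. Satisfied.
Quorum: 25% of 5,504 = 1,376; 1,379 present. Satisfied.
Vote: requires two-thirds of all members (5,504); 2/3 of 5504 = 3669.33, rounded up to 3670, so 3,670 needed; 1,379 in favor. Not satisfied.

Invalid — vote requirement not satisfied.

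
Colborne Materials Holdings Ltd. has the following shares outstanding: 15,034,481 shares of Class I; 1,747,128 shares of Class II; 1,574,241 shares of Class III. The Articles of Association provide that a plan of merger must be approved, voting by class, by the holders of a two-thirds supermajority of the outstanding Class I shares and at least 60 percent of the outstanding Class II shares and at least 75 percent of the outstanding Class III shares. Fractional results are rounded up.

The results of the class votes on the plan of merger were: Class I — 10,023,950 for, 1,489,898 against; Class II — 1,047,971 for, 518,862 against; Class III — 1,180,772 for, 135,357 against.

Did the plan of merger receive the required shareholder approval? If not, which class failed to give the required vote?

Not approved — the Class II shares did not give the required vote.

Class I: 2/3 of 15034481 = 10022987.33, rounded up to 10022988; 10,022,988 required, 10,023,950 in favor — approved.
Class II: 3/5 of 1747128 = 1048276.80, rounded up to 1048277; 1,048,277 required, 1,047,971 in favor — not approved.
Class III: 3/4 of 1574241 = 1180680.75, rounded up to 1180681; 1,180,681 required, 1,180,772 in favor — approved.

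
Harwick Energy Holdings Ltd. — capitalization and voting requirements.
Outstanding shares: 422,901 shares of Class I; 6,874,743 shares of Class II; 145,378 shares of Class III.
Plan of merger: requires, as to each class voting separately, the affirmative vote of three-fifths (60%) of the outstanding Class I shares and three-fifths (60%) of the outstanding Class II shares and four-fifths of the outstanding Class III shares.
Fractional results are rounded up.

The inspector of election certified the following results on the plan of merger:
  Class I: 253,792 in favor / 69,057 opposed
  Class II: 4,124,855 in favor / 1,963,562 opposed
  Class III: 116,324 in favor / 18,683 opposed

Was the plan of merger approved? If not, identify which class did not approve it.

Class I: 3/5 of 422901 = 253740.60, rounded up to 253741; 253,741 required, 253,792 in favor — approved.
Class II: 3/5 of 6874743 = 4124845.80, rounded up to 4124846; 4,124,846 required, 4,124,855 in favor — approved.
Class III: 4/5 of 145378 = 116302.40, rounded up to 116303; 116,303 required, 116,324 in favor — approved.

Approved — every class gave the required vote.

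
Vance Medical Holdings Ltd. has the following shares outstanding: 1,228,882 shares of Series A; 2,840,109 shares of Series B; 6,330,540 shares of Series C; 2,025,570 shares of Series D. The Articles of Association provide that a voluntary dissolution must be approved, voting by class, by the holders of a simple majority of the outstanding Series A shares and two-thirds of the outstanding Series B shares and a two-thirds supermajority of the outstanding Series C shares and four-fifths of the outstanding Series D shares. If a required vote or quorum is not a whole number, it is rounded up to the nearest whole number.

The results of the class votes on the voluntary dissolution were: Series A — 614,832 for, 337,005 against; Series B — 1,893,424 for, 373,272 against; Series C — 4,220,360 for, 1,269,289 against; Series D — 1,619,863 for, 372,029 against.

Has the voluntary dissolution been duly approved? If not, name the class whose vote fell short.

Not approved — the Series D shares did not give the required vote.

Series A: a majority of 1228882 is 614442; 614,442 required, 614,832 in favor — approved.
Series B: 2/3 of 2840109 = 1893406; 1,893,406 required, 1,893,424 in favor — approved.
Series C: 2/3 of 6330540 = 4220360; 4,220,360 required, 4,220,360 in favor — approved.
Series D: 4/5 of 2025570 = 1620456; 1,620,456 required, 1,619,863 in favor — not approved.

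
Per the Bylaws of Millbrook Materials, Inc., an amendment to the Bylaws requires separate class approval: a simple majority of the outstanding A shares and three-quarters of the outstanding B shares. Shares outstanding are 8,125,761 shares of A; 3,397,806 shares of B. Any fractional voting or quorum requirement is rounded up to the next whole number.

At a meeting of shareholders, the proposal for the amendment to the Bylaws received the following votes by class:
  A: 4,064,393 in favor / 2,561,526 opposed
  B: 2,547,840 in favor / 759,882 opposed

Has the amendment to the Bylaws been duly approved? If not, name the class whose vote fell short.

A: a majority of 8125761 is 4062881; 4,062,881 required, 4,064,393 in favor — approved.
B: 3/4 of 3397806 = 2548354.50, rounded up to 2548355; 2,548,355 required, 2,547,840 in favor — not approved.

Not approved — the B shares did not give the required vote.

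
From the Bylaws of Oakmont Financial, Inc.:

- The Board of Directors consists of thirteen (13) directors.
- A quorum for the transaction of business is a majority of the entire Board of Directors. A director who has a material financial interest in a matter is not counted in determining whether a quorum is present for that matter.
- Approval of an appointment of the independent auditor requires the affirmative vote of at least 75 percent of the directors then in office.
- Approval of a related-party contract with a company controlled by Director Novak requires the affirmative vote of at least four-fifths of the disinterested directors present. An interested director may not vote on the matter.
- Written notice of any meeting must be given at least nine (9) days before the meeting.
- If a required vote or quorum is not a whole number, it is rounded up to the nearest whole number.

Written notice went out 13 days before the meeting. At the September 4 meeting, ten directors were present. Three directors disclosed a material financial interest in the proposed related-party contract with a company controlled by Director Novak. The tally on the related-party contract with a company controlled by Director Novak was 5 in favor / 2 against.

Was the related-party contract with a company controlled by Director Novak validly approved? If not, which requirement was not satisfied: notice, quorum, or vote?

Invalid — vote requirement not satisfied.

Notice: 13 days given; 9 required (13 ≥ 9). Satisfied.
Quorum: 10 present, but the 3 interested directors do not count, leaving 7. Quorum is 7. Satisfied.
Vote: the related-party contract with a company controlled by Director Novak requires four-fifths of the disinterested directors present (10 − 3 = 7). 4/5 of 7 = 5.60, rounded up to 6, so 6 affirmative votes are needed; 5 voted in favor. Not satisfied.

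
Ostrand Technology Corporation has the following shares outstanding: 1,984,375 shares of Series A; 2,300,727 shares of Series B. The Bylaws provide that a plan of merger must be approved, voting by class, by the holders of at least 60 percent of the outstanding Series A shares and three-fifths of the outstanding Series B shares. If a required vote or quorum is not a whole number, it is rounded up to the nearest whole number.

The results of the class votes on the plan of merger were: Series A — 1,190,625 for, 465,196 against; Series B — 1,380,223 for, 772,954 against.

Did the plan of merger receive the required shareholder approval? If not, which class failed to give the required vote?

Not approved — the Series B shares did not give the required vote.

Series A: 3/5 of 1984375 = 1190625; 1,190,625 required, 1,190,625 in favor — approved.
Series B: 3/5 of 2300727 = 1380436.20, rounded up to 1380437; 1,380,437 required, 1,380,223 in favor — not approved.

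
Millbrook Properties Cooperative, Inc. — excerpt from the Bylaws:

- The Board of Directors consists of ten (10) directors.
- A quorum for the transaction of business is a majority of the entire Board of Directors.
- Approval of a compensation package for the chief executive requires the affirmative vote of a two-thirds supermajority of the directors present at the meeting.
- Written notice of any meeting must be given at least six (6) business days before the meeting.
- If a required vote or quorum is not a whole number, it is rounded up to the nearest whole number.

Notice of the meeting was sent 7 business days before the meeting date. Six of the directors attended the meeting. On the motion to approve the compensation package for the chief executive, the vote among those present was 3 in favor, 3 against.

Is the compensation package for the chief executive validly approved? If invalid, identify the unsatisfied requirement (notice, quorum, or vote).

Invalid — vote requirement not satisfied.

Notice: 7 business days given; 6 required (7 ≥ 6). Satisfied.
Quorum: 6 present; quorum is 6. Satisfied.
Vote: the compensation package for the chief executive requires two-thirds of the directors present (6). 2/3 of 6 = 4, so 4 affirmative votes are needed; 3 voted in favor. Not satisfied.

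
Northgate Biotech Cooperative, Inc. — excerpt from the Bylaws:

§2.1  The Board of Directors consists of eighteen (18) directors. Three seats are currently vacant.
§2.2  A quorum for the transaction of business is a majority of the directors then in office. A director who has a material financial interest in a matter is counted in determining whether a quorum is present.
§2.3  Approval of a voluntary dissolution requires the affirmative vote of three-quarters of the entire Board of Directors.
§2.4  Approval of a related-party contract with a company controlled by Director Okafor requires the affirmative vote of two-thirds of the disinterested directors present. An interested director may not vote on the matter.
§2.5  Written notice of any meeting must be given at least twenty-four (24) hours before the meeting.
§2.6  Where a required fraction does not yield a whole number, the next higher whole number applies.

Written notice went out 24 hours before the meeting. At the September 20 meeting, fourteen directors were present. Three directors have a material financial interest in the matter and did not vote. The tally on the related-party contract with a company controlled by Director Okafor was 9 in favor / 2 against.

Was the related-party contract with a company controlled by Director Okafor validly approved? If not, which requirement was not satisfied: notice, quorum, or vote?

Notice: 24 hours given; 24 required (24 ≥ 24). Satisfied.
Quorum: 14 present (interested directors count toward quorum); quorum is 8. Satisfied.
Vote: the related-party contract with a company controlled by Director Okafor requires two-thirds of the disinterested directors present (14 − 3 = 11). 2/3 of 11 = 7.33, rounded up to 8, so 8 affirmative votes are needed; 9 voted in favor. Satisfied.

Valid — all requirements satisfied.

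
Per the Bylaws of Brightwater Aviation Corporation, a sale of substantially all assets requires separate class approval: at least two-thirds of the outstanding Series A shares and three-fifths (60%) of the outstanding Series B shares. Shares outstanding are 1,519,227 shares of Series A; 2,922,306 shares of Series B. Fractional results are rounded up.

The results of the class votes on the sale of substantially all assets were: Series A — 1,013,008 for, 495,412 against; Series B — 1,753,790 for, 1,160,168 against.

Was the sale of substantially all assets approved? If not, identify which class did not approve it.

Series A: 2/3 of 1519227 = 1012818; 1,012,818 required, 1,013,008 in favor — approved.
Series B: 3/5 of 2922306 = 1753383.60, rounded up to 1753384; 1,753,384 required, 1,753,790 in favor — approved.

Approved — every class gave the required vote.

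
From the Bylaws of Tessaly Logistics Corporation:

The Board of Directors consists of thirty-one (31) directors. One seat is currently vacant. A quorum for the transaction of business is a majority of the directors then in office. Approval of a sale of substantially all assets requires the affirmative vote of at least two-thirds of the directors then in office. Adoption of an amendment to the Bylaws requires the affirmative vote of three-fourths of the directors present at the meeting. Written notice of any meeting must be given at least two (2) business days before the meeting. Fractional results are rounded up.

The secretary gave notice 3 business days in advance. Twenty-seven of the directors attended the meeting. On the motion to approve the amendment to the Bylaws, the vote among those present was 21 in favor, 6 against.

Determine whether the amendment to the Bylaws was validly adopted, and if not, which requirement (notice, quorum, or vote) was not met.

Valid — all requirements satisfied.

Notice: 3 business days given; 2 required (3 ≥ 2). Satisfied.
Quorum: 27 present; quorum is 16. Satisfied.
Vote: the amendment to the Bylaws requires three-fourths of the directors present (27). 3/4 of 27 = 20.25, rounded up to 21, so 21 affirmative votes are needed; 21 voted in favor. Satisfied.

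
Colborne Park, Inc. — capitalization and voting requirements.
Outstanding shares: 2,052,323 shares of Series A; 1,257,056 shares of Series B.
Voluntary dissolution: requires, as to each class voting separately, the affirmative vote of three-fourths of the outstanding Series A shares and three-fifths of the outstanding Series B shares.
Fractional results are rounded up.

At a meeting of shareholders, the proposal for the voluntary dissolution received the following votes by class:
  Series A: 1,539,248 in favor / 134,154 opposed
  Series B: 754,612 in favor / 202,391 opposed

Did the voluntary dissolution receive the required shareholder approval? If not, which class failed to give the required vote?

Approved — every class gave the required vote.

Series A: 3/4 of 2052323 = 1539242.25, rounded up to 1539243; 1,539,243 required, 1,539,248 in favor — approved.
Series B: 3/5 of 1257056 = 754233.60, rounded up to 754234; 754,234 required, 754,612 in favor — approved.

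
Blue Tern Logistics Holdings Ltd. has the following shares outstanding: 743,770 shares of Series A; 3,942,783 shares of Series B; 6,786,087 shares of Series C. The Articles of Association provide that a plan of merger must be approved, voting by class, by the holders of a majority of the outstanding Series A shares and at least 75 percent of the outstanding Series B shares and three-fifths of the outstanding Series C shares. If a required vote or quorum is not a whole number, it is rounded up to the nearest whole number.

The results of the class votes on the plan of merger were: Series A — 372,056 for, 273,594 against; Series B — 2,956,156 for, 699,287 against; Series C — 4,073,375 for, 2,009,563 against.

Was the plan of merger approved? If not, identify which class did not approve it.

Not approved — the Series B shares did not give the required vote.

Series A: a majority of 743770 is 371886; 371,886 required, 372,056 in favor — approved.
Series B: 3/4 of 3942783 = 2957087.25, rounded up to 2957088; 2,957,088 required, 2,956,156 in favor — not approved.
Series C: 3/5 of 6786087 = 4071652.20, rounded up to 4071653; 4,071,653 required, 4,073,375 in favor — approved.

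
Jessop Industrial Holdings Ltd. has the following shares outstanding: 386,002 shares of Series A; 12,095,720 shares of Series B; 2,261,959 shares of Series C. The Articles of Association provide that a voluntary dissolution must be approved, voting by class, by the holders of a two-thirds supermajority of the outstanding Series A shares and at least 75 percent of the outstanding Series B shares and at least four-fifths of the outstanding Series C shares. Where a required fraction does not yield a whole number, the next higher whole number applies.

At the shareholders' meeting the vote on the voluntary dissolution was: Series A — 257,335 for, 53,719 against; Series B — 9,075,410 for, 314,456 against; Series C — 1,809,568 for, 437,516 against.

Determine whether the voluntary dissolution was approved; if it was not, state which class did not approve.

Series A: 2/3 of 386002 = 257334.67, rounded up to 257335; 257,335 required, 257,335 in favor — approved.
Series B: 3/4 of 12095720 = 9071790; 9,071,790 required, 9,075,410 in favor — approved.
Series C: 4/5 of 2261959 = 1809567.20, rounded up to 1809568; 1,809,568 required, 1,809,568 in favor — approved.

Approved — every class gave the required vote.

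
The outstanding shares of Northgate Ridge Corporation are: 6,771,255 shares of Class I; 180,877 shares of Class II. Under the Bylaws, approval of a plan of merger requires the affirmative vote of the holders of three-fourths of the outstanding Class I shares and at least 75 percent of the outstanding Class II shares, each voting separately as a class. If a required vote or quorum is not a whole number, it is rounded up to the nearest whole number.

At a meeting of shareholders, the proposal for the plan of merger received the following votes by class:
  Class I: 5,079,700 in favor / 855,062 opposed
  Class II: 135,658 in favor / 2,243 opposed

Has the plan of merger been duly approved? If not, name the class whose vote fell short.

Approved — every class gave the required vote.

Class I: 3/4 of 6771255 = 5078441.25, rounded up to 5078442; 5,078,442 required, 5,079,700 in favor — approved.
Class II: 3/4 of 180877 = 135657.75, rounded up to 135658; 135,658 required, 135,658 in favor — approved.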